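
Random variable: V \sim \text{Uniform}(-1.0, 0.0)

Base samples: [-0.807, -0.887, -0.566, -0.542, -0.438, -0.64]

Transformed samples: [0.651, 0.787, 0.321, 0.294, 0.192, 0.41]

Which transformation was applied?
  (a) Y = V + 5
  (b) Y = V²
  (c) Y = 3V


Checking option (b) Y = V²:
  V = -0.807 -> Y = 0.651 ✓
  V = -0.887 -> Y = 0.787 ✓
  V = -0.566 -> Y = 0.321 ✓
All samples match this transformation.

(b) V²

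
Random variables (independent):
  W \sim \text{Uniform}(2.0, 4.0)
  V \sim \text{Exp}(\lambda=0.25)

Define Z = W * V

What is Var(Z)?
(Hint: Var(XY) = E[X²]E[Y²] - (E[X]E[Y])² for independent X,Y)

Var(XY) = E[X²]E[Y²] - (E[X]E[Y])²
E[W] = 3, Var(W) = 0.33333333
E[V] = 4, Var(V) = 16
E[W²] = 0.33333333 + 3² = 9.3333333
E[V²] = 16 + 4² = 32
Var(Z) = 9.3333333*32 - (3*4)²
= 298.66667 - 144 = 154.66667

154.66667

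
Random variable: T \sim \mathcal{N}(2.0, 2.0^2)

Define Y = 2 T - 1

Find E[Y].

For Y = 2T - 1:
E[Y] = 2 * E[T] - 1
E[T] = 2.0 = 2
E[Y] = 2 * 2 - 1 = 3

3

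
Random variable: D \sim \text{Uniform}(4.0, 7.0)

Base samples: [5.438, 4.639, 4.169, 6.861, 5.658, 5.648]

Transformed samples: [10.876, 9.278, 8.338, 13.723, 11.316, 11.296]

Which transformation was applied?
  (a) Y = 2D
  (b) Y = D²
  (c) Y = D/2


Checking option (a) Y = 2D:
  D = 5.438 -> Y = 10.876 ✓
  D = 4.639 -> Y = 9.278 ✓
  D = 4.169 -> Y = 8.338 ✓
All samples match this transformation.

(a) 2D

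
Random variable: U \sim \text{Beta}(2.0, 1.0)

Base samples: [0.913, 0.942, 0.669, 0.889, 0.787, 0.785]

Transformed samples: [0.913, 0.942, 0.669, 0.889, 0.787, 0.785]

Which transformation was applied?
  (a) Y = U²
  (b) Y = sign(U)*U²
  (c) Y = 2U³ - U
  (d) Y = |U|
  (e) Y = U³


Checking option (d) Y = |U|:
  U = 0.913 -> Y = 0.913 ✓
  U = 0.942 -> Y = 0.942 ✓
  U = 0.669 -> Y = 0.669 ✓
All samples match this transformation.

(d) |U|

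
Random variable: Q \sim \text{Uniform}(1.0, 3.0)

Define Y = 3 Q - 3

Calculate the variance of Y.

For Y = aQ + b: Var(Y) = a² * Var(Q)
Var(Q) = (3 - 1)^2/12 = 0.33333333
Var(Y) = 3² * 0.33333333 = 9 * 0.33333333 = 3

3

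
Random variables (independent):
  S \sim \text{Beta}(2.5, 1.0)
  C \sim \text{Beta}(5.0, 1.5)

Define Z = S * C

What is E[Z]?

For independent RVs: E[XY] = E[X]*E[Y]
E[S] = 0.71428571
E[C] = 0.76923077
E[Z] = 0.71428571 * 0.76923077 = 0.54945055

0.54945055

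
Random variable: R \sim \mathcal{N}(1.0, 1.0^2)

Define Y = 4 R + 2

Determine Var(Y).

For Y = aR + b: Var(Y) = a² * Var(R)
Var(R) = 1.0^2 = 1
Var(Y) = 4² * 1 = 16 * 1 = 16

16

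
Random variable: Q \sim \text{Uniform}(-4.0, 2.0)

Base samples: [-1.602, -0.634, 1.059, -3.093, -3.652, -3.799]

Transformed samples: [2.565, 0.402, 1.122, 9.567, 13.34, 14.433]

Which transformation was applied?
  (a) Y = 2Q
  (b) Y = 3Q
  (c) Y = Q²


Checking option (c) Y = Q²:
  Q = -1.602 -> Y = 2.565 ✓
  Q = -0.634 -> Y = 0.402 ✓
  Q = 1.059 -> Y = 1.122 ✓
All samples match this transformation.

(c) Q²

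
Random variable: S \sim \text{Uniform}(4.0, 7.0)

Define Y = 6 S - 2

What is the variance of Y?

For Y = aS + b: Var(Y) = a² * Var(S)
Var(S) = (7 - 4)^2/12 = 0.75
Var(Y) = 6² * 0.75 = 36 * 0.75 = 27

27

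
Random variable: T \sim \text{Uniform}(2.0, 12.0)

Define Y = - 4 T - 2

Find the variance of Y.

For Y = aT + b: Var(Y) = a² * Var(T)
Var(T) = (12 - 2)^2/12 = 8.3333333
Var(Y) = (-4)² * 8.3333333 = 16 * 8.3333333 = 133.33333

133.33333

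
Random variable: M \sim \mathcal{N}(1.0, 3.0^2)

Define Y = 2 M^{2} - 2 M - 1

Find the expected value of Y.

E[Y] = 2*E[M²] - 2*E[M] - 1
E[M] = 1
E[M²] = Var(M) + (E[M])² = 9 + 1 = 10
E[Y] = 2*10 - 2*1 - 1 = 17

17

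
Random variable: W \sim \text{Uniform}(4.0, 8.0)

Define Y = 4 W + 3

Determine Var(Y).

For Y = aW + b: Var(Y) = a² * Var(W)
Var(W) = (8 - 4)^2/12 = 1.3333333
Var(Y) = 4² * 1.3333333 = 16 * 1.3333333 = 21.333333

21.333333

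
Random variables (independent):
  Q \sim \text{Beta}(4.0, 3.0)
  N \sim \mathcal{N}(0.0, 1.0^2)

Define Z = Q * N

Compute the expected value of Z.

For independent RVs: E[XY] = E[X]*E[Y]
E[Q] = 0.57142857
E[N] = 0
E[Z] = 0.57142857 * 0 = 0

0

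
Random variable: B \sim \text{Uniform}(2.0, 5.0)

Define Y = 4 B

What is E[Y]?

For Y = 4B:
E[Y] = 4 * E[B]
E[B] = (2 + 5)/2 = 3.5
E[Y] = 4 * 3.5 = 14

14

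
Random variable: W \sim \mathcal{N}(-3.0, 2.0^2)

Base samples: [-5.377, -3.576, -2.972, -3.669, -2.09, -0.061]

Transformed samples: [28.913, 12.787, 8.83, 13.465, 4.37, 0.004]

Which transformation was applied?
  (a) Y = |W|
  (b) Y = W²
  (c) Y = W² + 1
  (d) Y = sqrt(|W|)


Checking option (b) Y = W²:
  W = -5.377 -> Y = 28.913 ✓
  W = -3.576 -> Y = 12.787 ✓
  W = -2.972 -> Y = 8.83 ✓
All samples match this transformation.

(b) W²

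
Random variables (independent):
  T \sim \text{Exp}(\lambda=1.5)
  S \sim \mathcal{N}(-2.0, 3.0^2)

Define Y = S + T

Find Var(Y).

For independent RVs: Var(aX + bY) = a²Var(X) + b²Var(Y)
Var(T) = 0.44444444
Var(S) = 9
Var(Y) = 1²*0.44444444 + 1²*9
= 1*0.44444444 + 1*9 = 9.4444444

9.4444444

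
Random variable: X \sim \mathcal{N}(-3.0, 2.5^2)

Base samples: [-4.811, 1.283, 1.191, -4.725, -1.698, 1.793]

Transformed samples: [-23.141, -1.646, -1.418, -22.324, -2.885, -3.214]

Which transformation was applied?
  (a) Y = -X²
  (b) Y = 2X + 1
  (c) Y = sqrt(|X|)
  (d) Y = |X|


Checking option (a) Y = -X²:
  X = -4.811 -> Y = -23.141 ✓
  X = 1.283 -> Y = -1.646 ✓
  X = 1.191 -> Y = -1.418 ✓
All samples match this transformation.

(a) -X²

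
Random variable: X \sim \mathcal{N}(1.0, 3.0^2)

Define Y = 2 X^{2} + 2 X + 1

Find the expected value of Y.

E[Y] = 2*E[X²] + 2*E[X] + 1
E[X] = 1
E[X²] = Var(X) + (E[X])² = 9 + 1 = 10
E[Y] = 2*10 + 2*1 + 1 = 23

23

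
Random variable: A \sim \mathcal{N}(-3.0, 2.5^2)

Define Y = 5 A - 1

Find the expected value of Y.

For Y = 5A - 1:
E[Y] = 5 * E[A] - 1
E[A] = -3.0 = -3
E[Y] = 5 * (-3) - 1 = -16

-16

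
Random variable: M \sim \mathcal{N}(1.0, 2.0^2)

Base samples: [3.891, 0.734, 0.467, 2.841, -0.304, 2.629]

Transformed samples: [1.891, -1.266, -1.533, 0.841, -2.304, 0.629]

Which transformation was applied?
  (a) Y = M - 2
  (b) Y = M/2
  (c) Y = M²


Checking option (a) Y = M - 2:
  M = 3.891 -> Y = 1.891 ✓
  M = 0.734 -> Y = -1.266 ✓
  M = 0.467 -> Y = -1.533 ✓
All samples match this transformation.

(a) M - 2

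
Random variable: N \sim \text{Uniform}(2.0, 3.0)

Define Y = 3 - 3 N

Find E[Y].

For Y = -3N + 3:
E[Y] = -3 * E[N] + 3
E[N] = (2 + 3)/2 = 2.5
E[Y] = -3 * 2.5 + 3 = -4.5

-4.5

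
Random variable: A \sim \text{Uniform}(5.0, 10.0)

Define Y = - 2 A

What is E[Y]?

For Y = -2A:
E[Y] = -2 * E[A]
E[A] = (5 + 10)/2 = 7.5
E[Y] = -2 * 7.5 = -15

-15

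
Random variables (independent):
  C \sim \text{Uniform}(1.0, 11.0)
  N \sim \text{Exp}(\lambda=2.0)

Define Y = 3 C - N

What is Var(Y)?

For independent RVs: Var(aX + bY) = a²Var(X) + b²Var(Y)
Var(C) = 8.3333333
Var(N) = 0.25
Var(Y) = 3²*8.3333333 + (-1)²*0.25
= 9*8.3333333 + 1*0.25 = 75.25

75.25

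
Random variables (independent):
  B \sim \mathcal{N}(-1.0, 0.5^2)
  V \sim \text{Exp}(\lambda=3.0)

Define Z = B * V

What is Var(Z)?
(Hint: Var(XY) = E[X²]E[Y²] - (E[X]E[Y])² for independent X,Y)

Var(XY) = E[X²]E[Y²] - (E[X]E[Y])²
E[B] = -1, Var(B) = 0.25
E[V] = 0.33333333, Var(V) = 0.11111111
E[B²] = 0.25 + (-1)² = 1.25
E[V²] = 0.11111111 + 0.33333333² = 0.22222222
Var(Z) = 1.25*0.22222222 - (-1*0.33333333)²
= 0.27777778 - 0.11111111 = 0.16666667

0.16666667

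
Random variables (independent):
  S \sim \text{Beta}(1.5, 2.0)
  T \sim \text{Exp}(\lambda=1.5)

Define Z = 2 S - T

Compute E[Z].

E[Z] = 2*E[S] - 1*E[T]
E[S] = 0.42857143
E[T] = 0.66666667
E[Z] = 2*0.42857143 - 1*0.66666667 = 0.19047619

0.19047619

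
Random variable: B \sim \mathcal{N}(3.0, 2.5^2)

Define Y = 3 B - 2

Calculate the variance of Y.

For Y = aB + b: Var(Y) = a² * Var(B)
Var(B) = 2.5^2 = 6.25
Var(Y) = 3² * 6.25 = 9 * 6.25 = 56.25

56.25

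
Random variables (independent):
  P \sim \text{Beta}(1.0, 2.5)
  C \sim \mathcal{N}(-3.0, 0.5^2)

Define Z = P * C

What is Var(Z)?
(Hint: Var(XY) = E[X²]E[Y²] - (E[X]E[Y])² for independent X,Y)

Var(XY) = E[X²]E[Y²] - (E[X]E[Y])²
E[P] = 0.28571429, Var(P) = 0.045351474
E[C] = -3, Var(C) = 0.25
E[P²] = 0.045351474 + 0.28571429² = 0.12698413
E[C²] = 0.25 + (-3)² = 9.25
Var(Z) = 0.12698413*9.25 - (0.28571429*(-3))²
= 1.1746032 - 0.73469388 = 0.4399093

0.4399093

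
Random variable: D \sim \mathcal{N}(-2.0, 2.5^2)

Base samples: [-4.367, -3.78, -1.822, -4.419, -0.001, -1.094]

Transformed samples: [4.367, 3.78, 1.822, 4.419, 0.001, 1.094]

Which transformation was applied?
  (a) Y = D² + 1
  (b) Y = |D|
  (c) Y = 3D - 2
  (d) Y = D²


Checking option (b) Y = |D|:
  D = -4.367 -> Y = 4.367 ✓
  D = -3.78 -> Y = 3.78 ✓
  D = -1.822 -> Y = 1.822 ✓
All samples match this transformation.

(b) |D|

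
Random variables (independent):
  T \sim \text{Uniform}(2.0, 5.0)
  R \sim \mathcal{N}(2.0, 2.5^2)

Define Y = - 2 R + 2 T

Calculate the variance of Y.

For independent RVs: Var(aX + bY) = a²Var(X) + b²Var(Y)
Var(T) = 0.75
Var(R) = 6.25
Var(Y) = 2²*0.75 + (-2)²*6.25
= 4*0.75 + 4*6.25 = 28

28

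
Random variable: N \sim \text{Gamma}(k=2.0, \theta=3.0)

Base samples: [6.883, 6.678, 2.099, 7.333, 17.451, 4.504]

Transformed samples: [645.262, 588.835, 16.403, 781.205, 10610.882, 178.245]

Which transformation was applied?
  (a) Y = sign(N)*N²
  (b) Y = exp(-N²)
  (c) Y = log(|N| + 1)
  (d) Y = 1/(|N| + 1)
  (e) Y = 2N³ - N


Checking option (e) Y = 2N³ - N:
  N = 6.883 -> Y = 645.262 ✓
  N = 6.678 -> Y = 588.835 ✓
  N = 2.099 -> Y = 16.403 ✓
All samples match this transformation.

(e) 2N³ - N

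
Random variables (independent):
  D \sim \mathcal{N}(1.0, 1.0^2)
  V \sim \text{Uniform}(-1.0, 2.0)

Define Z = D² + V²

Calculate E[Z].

E[Z] = E[D²] + E[V²]
E[D²] = Var(D) + E[D]² = 1 + 1 = 2
E[V²] = Var(V) + E[V]² = 0.75 + 0.25 = 1
E[Z] = 2 + 1 = 3

3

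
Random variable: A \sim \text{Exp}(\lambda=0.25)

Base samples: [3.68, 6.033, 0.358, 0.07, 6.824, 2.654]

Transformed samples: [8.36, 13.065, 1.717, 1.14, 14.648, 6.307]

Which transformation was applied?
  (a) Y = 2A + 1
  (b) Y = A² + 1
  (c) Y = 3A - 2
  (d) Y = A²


Checking option (a) Y = 2A + 1:
  A = 3.68 -> Y = 8.36 ✓
  A = 6.033 -> Y = 13.065 ✓
  A = 0.358 -> Y = 1.717 ✓
All samples match this transformation.

(a) 2A + 1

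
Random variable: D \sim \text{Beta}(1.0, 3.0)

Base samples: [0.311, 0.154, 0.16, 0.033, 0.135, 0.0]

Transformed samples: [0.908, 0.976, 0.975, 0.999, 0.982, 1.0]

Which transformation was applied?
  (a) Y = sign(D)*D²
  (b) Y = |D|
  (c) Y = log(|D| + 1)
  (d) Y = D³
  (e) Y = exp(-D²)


Checking option (e) Y = exp(-D²):
  D = 0.311 -> Y = 0.908 ✓
  D = 0.154 -> Y = 0.976 ✓
  D = 0.16 -> Y = 0.975 ✓
All samples match this transformation.

(e) exp(-D²)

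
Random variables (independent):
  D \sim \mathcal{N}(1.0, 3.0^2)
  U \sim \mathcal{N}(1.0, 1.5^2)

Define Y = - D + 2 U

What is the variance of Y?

For independent RVs: Var(aX + bY) = a²Var(X) + b²Var(Y)
Var(D) = 9
Var(U) = 2.25
Var(Y) = (-1)²*9 + 2²*2.25
= 1*9 + 4*2.25 = 18

18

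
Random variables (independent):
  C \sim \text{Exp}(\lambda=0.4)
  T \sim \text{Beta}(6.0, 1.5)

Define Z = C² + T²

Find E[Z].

E[Z] = E[C²] + E[T²]
E[C²] = Var(C) + E[C]² = 6.25 + 6.25 = 12.5
E[T²] = Var(T) + E[T]² = 0.018823529 + 0.64 = 0.65882353
E[Z] = 12.5 + 0.65882353 = 13.158824

13.158824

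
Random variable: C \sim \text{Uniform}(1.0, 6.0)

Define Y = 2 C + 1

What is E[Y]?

For Y = 2C + 1:
E[Y] = 2 * E[C] + 1
E[C] = (1 + 6)/2 = 3.5
E[Y] = 2 * 3.5 + 1 = 8

8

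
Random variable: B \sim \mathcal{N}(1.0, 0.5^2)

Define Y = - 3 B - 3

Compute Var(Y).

For Y = aB + b: Var(Y) = a² * Var(B)
Var(B) = 0.5^2 = 0.25
Var(Y) = (-3)² * 0.25 = 9 * 0.25 = 2.25

2.25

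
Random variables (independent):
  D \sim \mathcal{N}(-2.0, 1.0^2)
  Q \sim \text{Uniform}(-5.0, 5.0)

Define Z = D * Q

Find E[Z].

For independent RVs: E[XY] = E[X]*E[Y]
E[D] = -2
E[Q] = 0
E[Z] = -2 * 0 = 0

0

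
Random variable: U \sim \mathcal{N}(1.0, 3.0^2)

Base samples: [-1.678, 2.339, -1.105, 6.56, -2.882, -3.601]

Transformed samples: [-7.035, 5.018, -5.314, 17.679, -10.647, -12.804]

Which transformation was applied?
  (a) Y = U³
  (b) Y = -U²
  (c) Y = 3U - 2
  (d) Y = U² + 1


Checking option (c) Y = 3U - 2:
  U = -1.678 -> Y = -7.035 ✓
  U = 2.339 -> Y = 5.018 ✓
  U = -1.105 -> Y = -5.314 ✓
All samples match this transformation.

(c) 3U - 2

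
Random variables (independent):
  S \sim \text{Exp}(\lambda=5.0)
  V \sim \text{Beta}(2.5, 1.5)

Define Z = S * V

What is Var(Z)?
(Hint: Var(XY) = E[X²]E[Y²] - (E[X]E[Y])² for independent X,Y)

Var(XY) = E[X²]E[Y²] - (E[X]E[Y])²
E[S] = 0.2, Var(S) = 0.04
E[V] = 0.625, Var(V) = 0.046875
E[S²] = 0.04 + 0.2² = 0.08
E[V²] = 0.046875 + 0.625² = 0.4375
Var(Z) = 0.08*0.4375 - (0.2*0.625)²
= 0.035 - 0.015625 = 0.019375

0.019375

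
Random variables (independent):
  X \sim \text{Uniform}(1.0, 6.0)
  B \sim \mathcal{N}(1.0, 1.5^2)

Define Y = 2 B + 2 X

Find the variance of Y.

For independent RVs: Var(aX + bY) = a²Var(X) + b²Var(Y)
Var(X) = 2.0833333
Var(B) = 2.25
Var(Y) = 2²*2.0833333 + 2²*2.25
= 4*2.0833333 + 4*2.25 = 17.333333

17.333333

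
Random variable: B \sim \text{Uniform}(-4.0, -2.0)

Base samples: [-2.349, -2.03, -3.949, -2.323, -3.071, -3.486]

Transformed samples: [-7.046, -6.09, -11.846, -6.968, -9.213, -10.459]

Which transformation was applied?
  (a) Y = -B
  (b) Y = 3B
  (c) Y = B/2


Checking option (b) Y = 3B:
  B = -2.349 -> Y = -7.046 ✓
  B = -2.03 -> Y = -6.09 ✓
  B = -3.949 -> Y = -11.846 ✓
All samples match this transformation.

(b) 3B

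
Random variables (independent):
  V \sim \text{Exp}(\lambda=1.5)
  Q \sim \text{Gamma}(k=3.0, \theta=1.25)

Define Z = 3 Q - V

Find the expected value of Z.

E[Z] = -1*E[V] + 3*E[Q]
E[V] = 0.66666667
E[Q] = 3.75
E[Z] = -1*0.66666667 + 3*3.75 = 10.583333

10.583333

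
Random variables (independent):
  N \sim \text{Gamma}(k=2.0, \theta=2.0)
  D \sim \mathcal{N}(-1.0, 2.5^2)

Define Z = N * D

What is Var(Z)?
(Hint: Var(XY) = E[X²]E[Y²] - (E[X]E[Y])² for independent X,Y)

Var(XY) = E[X²]E[Y²] - (E[X]E[Y])²
E[N] = 4, Var(N) = 8
E[D] = -1, Var(D) = 6.25
E[N²] = 8 + 4² = 24
E[D²] = 6.25 + (-1)² = 7.25
Var(Z) = 24*7.25 - (4*(-1))²
= 174 - 16 = 158

158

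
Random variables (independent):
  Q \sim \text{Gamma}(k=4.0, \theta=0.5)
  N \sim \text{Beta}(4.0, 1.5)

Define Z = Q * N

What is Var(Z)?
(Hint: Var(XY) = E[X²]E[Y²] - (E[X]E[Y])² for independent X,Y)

Var(XY) = E[X²]E[Y²] - (E[X]E[Y])²
E[Q] = 2, Var(Q) = 1
E[N] = 0.72727273, Var(N) = 0.03051494
E[Q²] = 1 + 2² = 5
E[N²] = 0.03051494 + 0.72727273² = 0.55944056
Var(Z) = 5*0.55944056 - (2*0.72727273)²
= 2.7972028 - 2.1157025 = 0.68150032

0.68150032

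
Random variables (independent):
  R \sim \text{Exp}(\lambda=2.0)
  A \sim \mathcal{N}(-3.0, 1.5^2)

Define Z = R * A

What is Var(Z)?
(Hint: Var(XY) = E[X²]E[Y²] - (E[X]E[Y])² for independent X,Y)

Var(XY) = E[X²]E[Y²] - (E[X]E[Y])²
E[R] = 0.5, Var(R) = 0.25
E[A] = -3, Var(A) = 2.25
E[R²] = 0.25 + 0.5² = 0.5
E[A²] = 2.25 + (-3)² = 11.25
Var(Z) = 0.5*11.25 - (0.5*(-3))²
= 5.625 - 2.25 = 3.375

3.375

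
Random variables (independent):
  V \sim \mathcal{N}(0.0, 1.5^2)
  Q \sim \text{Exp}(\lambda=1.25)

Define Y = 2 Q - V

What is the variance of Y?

For independent RVs: Var(aX + bY) = a²Var(X) + b²Var(Y)
Var(V) = 2.25
Var(Q) = 0.64
Var(Y) = (-1)²*2.25 + 2²*0.64
= 1*2.25 + 4*0.64 = 4.81

4.81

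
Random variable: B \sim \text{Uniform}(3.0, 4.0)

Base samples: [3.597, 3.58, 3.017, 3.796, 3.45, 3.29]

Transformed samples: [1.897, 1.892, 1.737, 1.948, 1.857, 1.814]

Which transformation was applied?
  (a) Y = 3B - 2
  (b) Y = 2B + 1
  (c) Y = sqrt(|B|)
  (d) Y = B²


Checking option (c) Y = sqrt(|B|):
  B = 3.597 -> Y = 1.897 ✓
  B = 3.58 -> Y = 1.892 ✓
  B = 3.017 -> Y = 1.737 ✓
All samples match this transformation.

(c) sqrt(|B|)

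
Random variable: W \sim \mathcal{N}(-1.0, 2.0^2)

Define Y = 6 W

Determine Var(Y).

For Y = aW + b: Var(Y) = a² * Var(W)
Var(W) = 2.0^2 = 4
Var(Y) = 6² * 4 = 36 * 4 = 144

144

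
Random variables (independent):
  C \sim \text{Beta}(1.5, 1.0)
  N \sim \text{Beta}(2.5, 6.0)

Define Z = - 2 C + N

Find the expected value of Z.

E[Z] = -2*E[C] + 1*E[N]
E[C] = 0.6
E[N] = 0.29411765
E[Z] = -2*0.6 + 1*0.29411765 = -0.90588235

-0.90588235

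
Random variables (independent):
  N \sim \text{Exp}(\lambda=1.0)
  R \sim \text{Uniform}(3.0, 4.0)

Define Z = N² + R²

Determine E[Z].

E[Z] = E[N²] + E[R²]
E[N²] = Var(N) + E[N]² = 1 + 1 = 2
E[R²] = Var(R) + E[R]² = 0.083333333 + 12.25 = 12.333333
E[Z] = 2 + 12.333333 = 14.333333

14.333333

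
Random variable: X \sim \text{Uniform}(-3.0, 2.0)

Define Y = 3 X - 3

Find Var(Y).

For Y = aX + b: Var(Y) = a² * Var(X)
Var(X) = (2 + 3)^2/12 = 2.0833333
Var(Y) = 3² * 2.0833333 = 9 * 2.0833333 = 18.75

18.75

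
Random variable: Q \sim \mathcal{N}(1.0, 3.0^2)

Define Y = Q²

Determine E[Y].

Using E[X²] = Var(X) + (E[X])²:
E[Q] = 1
Var(Q) = 3.0^2 = 9
E[Q²] = 9 + 1² = 9 + 1 = 10

10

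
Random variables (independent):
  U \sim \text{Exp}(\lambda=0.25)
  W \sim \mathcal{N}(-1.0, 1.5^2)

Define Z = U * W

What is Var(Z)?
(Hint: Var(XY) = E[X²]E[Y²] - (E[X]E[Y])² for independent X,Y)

Var(XY) = E[X²]E[Y²] - (E[X]E[Y])²
E[U] = 4, Var(U) = 16
E[W] = -1, Var(W) = 2.25
E[U²] = 16 + 4² = 32
E[W²] = 2.25 + (-1)² = 3.25
Var(Z) = 32*3.25 - (4*(-1))²
= 104 - 16 = 88

88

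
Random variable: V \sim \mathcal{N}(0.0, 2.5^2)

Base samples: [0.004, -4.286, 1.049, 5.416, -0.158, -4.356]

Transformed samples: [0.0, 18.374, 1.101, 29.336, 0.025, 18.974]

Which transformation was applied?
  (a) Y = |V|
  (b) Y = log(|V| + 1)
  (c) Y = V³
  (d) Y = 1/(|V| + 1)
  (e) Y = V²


Checking option (e) Y = V²:
  V = 0.004 -> Y = 0.0 ✓
  V = -4.286 -> Y = 18.374 ✓
  V = 1.049 -> Y = 1.101 ✓
All samples match this transformation.

(e) V²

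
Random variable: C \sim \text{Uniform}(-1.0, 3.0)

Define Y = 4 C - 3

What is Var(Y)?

For Y = aC + b: Var(Y) = a² * Var(C)
Var(C) = (3 + 1)^2/12 = 1.3333333
Var(Y) = 4² * 1.3333333 = 16 * 1.3333333 = 21.333333

21.333333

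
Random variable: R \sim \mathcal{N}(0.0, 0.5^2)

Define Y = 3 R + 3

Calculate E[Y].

For Y = 3R + 3:
E[Y] = 3 * E[R] + 3
E[R] = 0.0 = 0
E[Y] = 3 * 0 + 3 = 3

3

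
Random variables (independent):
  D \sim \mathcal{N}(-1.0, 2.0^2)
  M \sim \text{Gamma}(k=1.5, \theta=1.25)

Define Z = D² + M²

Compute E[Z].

E[Z] = E[D²] + E[M²]
E[D²] = Var(D) + E[D]² = 4 + 1 = 5
E[M²] = Var(M) + E[M]² = 2.34375 + 3.515625 = 5.859375
E[Z] = 5 + 5.859375 = 10.859375

10.859375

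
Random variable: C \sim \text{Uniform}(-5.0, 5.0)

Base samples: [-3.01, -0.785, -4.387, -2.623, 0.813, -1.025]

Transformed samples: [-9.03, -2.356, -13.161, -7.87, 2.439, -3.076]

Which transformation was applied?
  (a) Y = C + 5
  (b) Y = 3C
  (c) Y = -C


Checking option (b) Y = 3C:
  C = -3.01 -> Y = -9.03 ✓
  C = -0.785 -> Y = -2.356 ✓
  C = -4.387 -> Y = -13.161 ✓
All samples match this transformation.

(b) 3C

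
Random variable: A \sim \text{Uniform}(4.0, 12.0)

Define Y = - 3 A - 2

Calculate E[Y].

For Y = -3A - 2:
E[Y] = -3 * E[A] - 2
E[A] = (4 + 12)/2 = 8
E[Y] = -3 * 8 - 2 = -26

-26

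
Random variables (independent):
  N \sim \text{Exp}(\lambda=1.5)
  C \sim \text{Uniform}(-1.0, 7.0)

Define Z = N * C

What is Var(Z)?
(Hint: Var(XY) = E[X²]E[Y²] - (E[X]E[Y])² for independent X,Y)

Var(XY) = E[X²]E[Y²] - (E[X]E[Y])²
E[N] = 0.66666667, Var(N) = 0.44444444
E[C] = 3, Var(C) = 5.3333333
E[N²] = 0.44444444 + 0.66666667² = 0.88888889
E[C²] = 5.3333333 + 3² = 14.333333
Var(Z) = 0.88888889*14.333333 - (0.66666667*3)²
= 12.740741 - 4 = 8.7407407

8.7407407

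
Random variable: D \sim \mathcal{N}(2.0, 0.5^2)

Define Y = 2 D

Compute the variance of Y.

For Y = aD + b: Var(Y) = a² * Var(D)
Var(D) = 0.5^2 = 0.25
Var(Y) = 2² * 0.25 = 4 * 0.25 = 1

1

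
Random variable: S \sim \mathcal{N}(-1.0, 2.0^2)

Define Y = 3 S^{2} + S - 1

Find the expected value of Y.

E[Y] = 3*E[S²] + 1*E[S] - 1
E[S] = -1
E[S²] = Var(S) + (E[S])² = 4 + 1 = 5
E[Y] = 3*5 + 1*(-1) - 1 = 13

13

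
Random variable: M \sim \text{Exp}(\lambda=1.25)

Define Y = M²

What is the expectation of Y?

Using E[X²] = Var(X) + (E[X])²:
E[M] = 0.8
Var(M) = 1/1.25^2 = 0.64
E[M²] = 0.64 + 0.8² = 0.64 + 0.64 = 1.28

1.28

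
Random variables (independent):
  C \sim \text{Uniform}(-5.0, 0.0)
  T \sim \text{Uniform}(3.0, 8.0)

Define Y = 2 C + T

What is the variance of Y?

For independent RVs: Var(aX + bY) = a²Var(X) + b²Var(Y)
Var(C) = 2.0833333
Var(T) = 2.0833333
Var(Y) = 2²*2.0833333 + 1²*2.0833333
= 4*2.0833333 + 1*2.0833333 = 10.416667

10.416667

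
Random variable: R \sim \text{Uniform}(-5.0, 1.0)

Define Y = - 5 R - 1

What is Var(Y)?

For Y = aR + b: Var(Y) = a² * Var(R)
Var(R) = (1 + 5)^2/12 = 3
Var(Y) = (-5)² * 3 = 25 * 3 = 75

75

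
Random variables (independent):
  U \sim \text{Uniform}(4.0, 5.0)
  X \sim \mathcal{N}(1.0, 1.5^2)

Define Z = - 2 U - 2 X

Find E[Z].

E[Z] = -2*E[U] - 2*E[X]
E[U] = 4.5
E[X] = 1
E[Z] = -2*4.5 - 2*1 = -11

-11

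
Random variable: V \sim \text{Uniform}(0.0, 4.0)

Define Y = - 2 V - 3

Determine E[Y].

For Y = -2V - 3:
E[Y] = -2 * E[V] - 3
E[V] = (0 + 4)/2 = 2
E[Y] = -2 * 2 - 3 = -7

-7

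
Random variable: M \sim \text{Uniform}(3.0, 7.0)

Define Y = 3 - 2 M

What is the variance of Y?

For Y = aM + b: Var(Y) = a² * Var(M)
Var(M) = (7 - 3)^2/12 = 1.3333333
Var(Y) = (-2)² * 1.3333333 = 4 * 1.3333333 = 5.3333333

5.3333333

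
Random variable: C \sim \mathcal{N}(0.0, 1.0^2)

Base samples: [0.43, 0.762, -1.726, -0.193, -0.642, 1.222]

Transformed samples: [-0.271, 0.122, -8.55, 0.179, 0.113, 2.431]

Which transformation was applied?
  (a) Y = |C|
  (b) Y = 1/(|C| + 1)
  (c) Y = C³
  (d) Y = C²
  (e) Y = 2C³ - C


Checking option (e) Y = 2C³ - C:
  C = 0.43 -> Y = -0.271 ✓
  C = 0.762 -> Y = 0.122 ✓
  C = -1.726 -> Y = -8.55 ✓
All samples match this transformation.

(e) 2C³ - C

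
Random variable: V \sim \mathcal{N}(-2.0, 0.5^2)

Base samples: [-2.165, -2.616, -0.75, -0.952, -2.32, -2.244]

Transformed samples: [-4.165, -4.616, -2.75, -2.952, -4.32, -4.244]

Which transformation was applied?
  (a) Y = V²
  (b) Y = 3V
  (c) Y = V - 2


Checking option (c) Y = V - 2:
  V = -2.165 -> Y = -4.165 ✓
  V = -2.616 -> Y = -4.616 ✓
  V = -0.75 -> Y = -2.75 ✓
All samples match this transformation.

(c) V - 2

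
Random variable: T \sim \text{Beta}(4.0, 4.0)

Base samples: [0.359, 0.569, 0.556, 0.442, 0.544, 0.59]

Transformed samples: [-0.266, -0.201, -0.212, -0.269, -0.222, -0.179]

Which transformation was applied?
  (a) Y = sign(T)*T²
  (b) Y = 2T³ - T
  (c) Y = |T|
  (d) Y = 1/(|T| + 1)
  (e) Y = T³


Checking option (b) Y = 2T³ - T:
  T = 0.359 -> Y = -0.266 ✓
  T = 0.569 -> Y = -0.201 ✓
  T = 0.556 -> Y = -0.212 ✓
All samples match this transformation.

(b) 2T³ - T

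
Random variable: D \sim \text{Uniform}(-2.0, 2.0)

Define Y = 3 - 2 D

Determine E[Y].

For Y = -2D + 3:
E[Y] = -2 * E[D] + 3
E[D] = (-2 + 2)/2 = 0
E[Y] = -2 * 0 + 3 = 3

3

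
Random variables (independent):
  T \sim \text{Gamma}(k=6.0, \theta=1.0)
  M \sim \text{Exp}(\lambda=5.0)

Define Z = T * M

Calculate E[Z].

For independent RVs: E[XY] = E[X]*E[Y]
E[T] = 6
E[M] = 0.2
E[Z] = 6 * 0.2 = 1.2

1.2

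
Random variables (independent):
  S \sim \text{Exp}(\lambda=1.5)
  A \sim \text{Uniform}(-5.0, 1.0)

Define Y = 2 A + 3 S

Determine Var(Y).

For independent RVs: Var(aX + bY) = a²Var(X) + b²Var(Y)
Var(S) = 0.44444444
Var(A) = 3
Var(Y) = 3²*0.44444444 + 2²*3
= 9*0.44444444 + 4*3 = 16

16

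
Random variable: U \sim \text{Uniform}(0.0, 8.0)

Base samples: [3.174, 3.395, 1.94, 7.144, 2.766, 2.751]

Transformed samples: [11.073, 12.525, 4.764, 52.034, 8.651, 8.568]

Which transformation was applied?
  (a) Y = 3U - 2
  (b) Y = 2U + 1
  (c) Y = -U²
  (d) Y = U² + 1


Checking option (d) Y = U² + 1:
  U = 3.174 -> Y = 11.073 ✓
  U = 3.395 -> Y = 12.525 ✓
  U = 1.94 -> Y = 4.764 ✓
All samples match this transformation.

(d) U² + 1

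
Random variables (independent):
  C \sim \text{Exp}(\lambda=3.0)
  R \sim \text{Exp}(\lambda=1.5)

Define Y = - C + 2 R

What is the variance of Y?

For independent RVs: Var(aX + bY) = a²Var(X) + b²Var(Y)
Var(C) = 0.11111111
Var(R) = 0.44444444
Var(Y) = (-1)²*0.11111111 + 2²*0.44444444
= 1*0.11111111 + 4*0.44444444 = 1.8888889

1.8888889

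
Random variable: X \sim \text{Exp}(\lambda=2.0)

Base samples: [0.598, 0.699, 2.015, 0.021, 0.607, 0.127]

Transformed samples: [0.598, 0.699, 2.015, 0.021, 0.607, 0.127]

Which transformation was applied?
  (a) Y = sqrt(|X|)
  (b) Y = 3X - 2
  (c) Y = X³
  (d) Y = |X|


Checking option (d) Y = |X|:
  X = 0.598 -> Y = 0.598 ✓
  X = 0.699 -> Y = 0.699 ✓
  X = 2.015 -> Y = 2.015 ✓
All samples match this transformation.

(d) |X|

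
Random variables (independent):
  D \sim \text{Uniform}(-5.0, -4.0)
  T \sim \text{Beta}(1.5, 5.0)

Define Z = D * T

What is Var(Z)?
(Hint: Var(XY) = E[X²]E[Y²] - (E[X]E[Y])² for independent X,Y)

Var(XY) = E[X²]E[Y²] - (E[X]E[Y])²
E[D] = -4.5, Var(D) = 0.083333333
E[T] = 0.23076923, Var(T) = 0.023668639
E[D²] = 0.083333333 + (-4.5)² = 20.333333
E[T²] = 0.023668639 + 0.23076923² = 0.076923077
Var(Z) = 20.333333*0.076923077 - (-4.5*0.23076923)²
= 1.5641026 - 1.0784024 = 0.4857002

0.4857002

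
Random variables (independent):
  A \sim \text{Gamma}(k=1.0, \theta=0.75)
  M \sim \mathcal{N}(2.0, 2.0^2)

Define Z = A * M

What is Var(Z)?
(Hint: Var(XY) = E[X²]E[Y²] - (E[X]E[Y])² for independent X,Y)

Var(XY) = E[X²]E[Y²] - (E[X]E[Y])²
E[A] = 0.75, Var(A) = 0.5625
E[M] = 2, Var(M) = 4
E[A²] = 0.5625 + 0.75² = 1.125
E[M²] = 4 + 2² = 8
Var(Z) = 1.125*8 - (0.75*2)²
= 9 - 2.25 = 6.75

6.75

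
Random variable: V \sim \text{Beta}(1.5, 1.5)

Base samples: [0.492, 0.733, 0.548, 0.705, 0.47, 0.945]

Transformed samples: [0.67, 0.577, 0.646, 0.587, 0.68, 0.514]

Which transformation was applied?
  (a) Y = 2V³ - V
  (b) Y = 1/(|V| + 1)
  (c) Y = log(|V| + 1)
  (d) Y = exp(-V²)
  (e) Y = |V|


Checking option (b) Y = 1/(|V| + 1):
  V = 0.492 -> Y = 0.67 ✓
  V = 0.733 -> Y = 0.577 ✓
  V = 0.548 -> Y = 0.646 ✓
All samples match this transformation.

(b) 1/(|V| + 1)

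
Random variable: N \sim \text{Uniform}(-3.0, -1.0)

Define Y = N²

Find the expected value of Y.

E[N²] = Var(N) + (E[N])² = 0.33333333 + 4 = 4.3333333

4.3333333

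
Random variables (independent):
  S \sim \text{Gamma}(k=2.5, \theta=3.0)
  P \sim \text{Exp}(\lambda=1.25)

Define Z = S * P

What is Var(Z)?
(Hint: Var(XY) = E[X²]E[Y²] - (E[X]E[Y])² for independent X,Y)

Var(XY) = E[X²]E[Y²] - (E[X]E[Y])²
E[S] = 7.5, Var(S) = 22.5
E[P] = 0.8, Var(P) = 0.64
E[S²] = 22.5 + 7.5² = 78.75
E[P²] = 0.64 + 0.8² = 1.28
Var(Z) = 78.75*1.28 - (7.5*0.8)²
= 100.8 - 36 = 64.8

64.8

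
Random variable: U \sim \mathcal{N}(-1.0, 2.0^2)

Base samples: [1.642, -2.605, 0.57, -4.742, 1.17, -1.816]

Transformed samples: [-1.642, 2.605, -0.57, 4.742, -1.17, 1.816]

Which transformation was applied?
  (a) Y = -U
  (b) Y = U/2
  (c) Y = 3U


Checking option (a) Y = -U:
  U = 1.642 -> Y = -1.642 ✓
  U = -2.605 -> Y = 2.605 ✓
  U = 0.57 -> Y = -0.57 ✓
All samples match this transformation.

(a) -U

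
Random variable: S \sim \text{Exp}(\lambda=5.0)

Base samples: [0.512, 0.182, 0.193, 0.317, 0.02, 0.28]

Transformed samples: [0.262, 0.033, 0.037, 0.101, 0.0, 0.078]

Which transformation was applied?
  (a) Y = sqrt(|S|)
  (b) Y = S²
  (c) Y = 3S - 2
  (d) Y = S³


Checking option (b) Y = S²:
  S = 0.512 -> Y = 0.262 ✓
  S = 0.182 -> Y = 0.033 ✓
  S = 0.193 -> Y = 0.037 ✓
All samples match this transformation.

(b) S²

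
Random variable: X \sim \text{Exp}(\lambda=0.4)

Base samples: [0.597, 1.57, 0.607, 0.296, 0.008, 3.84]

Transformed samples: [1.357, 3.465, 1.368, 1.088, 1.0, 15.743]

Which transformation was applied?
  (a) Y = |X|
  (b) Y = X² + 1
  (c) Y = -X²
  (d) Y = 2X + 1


Checking option (b) Y = X² + 1:
  X = 0.597 -> Y = 1.357 ✓
  X = 1.57 -> Y = 3.465 ✓
  X = 0.607 -> Y = 1.368 ✓
All samples match this transformation.

(b) X² + 1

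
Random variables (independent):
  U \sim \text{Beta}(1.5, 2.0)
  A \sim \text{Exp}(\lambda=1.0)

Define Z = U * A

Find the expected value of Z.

For independent RVs: E[XY] = E[X]*E[Y]
E[U] = 0.42857143
E[A] = 1
E[Z] = 0.42857143 * 1 = 0.42857143

0.42857143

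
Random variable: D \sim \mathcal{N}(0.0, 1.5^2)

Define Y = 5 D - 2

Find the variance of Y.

For Y = aD + b: Var(Y) = a² * Var(D)
Var(D) = 1.5^2 = 2.25
Var(Y) = 5² * 2.25 = 25 * 2.25 = 56.25

56.25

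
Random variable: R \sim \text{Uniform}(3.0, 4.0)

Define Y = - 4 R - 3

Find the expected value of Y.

For Y = -4R - 3:
E[Y] = -4 * E[R] - 3
E[R] = (3 + 4)/2 = 3.5
E[Y] = -4 * 3.5 - 3 = -17

-17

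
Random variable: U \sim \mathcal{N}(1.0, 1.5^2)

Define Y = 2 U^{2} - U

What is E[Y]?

E[Y] = 2*E[U²] - 1*E[U]
E[U] = 1
E[U²] = Var(U) + (E[U])² = 2.25 + 1 = 3.25
E[Y] = 2*3.25 - 1*1 = 5.5

5.5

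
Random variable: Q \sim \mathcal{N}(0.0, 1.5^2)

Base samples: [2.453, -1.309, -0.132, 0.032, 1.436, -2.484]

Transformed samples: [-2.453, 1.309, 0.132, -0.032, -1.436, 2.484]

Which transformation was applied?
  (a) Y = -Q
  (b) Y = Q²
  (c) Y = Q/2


Checking option (a) Y = -Q:
  Q = 2.453 -> Y = -2.453 ✓
  Q = -1.309 -> Y = 1.309 ✓
  Q = -0.132 -> Y = 0.132 ✓
All samples match this transformation.

(a) -Q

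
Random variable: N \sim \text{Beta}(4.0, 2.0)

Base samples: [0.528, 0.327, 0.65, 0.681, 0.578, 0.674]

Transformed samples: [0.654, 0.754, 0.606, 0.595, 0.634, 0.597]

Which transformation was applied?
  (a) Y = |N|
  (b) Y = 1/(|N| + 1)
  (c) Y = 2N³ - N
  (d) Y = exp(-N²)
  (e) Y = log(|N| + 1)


Checking option (b) Y = 1/(|N| + 1):
  N = 0.528 -> Y = 0.654 ✓
  N = 0.327 -> Y = 0.754 ✓
  N = 0.65 -> Y = 0.606 ✓
All samples match this transformation.

(b) 1/(|N| + 1)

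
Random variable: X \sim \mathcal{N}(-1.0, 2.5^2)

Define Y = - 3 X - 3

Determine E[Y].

For Y = -3X - 3:
E[Y] = -3 * E[X] - 3
E[X] = -1.0 = -1
E[Y] = -3 * (-1) - 3 = 0

0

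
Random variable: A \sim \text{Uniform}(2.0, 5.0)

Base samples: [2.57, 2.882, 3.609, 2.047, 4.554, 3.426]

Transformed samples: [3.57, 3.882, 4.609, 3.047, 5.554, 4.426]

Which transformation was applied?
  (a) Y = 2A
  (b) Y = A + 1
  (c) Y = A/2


Checking option (b) Y = A + 1:
  A = 2.57 -> Y = 3.57 ✓
  A = 2.882 -> Y = 3.882 ✓
  A = 3.609 -> Y = 4.609 ✓
All samples match this transformation.

(b) A + 1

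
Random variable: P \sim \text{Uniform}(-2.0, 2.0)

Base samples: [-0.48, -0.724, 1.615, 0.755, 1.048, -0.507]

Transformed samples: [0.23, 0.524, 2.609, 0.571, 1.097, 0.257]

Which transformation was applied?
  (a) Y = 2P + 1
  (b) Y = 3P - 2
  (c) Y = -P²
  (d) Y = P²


Checking option (d) Y = P²:
  P = -0.48 -> Y = 0.23 ✓
  P = -0.724 -> Y = 0.524 ✓
  P = 1.615 -> Y = 2.609 ✓
All samples match this transformation.

(d) P²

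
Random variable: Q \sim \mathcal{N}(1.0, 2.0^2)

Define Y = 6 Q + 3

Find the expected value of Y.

For Y = 6Q + 3:
E[Y] = 6 * E[Q] + 3
E[Q] = 1.0 = 1
E[Y] = 6 * 1 + 3 = 9

9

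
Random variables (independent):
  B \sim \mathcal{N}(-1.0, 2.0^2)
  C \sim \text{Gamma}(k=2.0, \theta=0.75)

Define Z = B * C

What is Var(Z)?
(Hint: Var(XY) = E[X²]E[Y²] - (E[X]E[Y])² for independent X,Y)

Var(XY) = E[X²]E[Y²] - (E[X]E[Y])²
E[B] = -1, Var(B) = 4
E[C] = 1.5, Var(C) = 1.125
E[B²] = 4 + (-1)² = 5
E[C²] = 1.125 + 1.5² = 3.375
Var(Z) = 5*3.375 - (-1*1.5)²
= 16.875 - 2.25 = 14.625

14.625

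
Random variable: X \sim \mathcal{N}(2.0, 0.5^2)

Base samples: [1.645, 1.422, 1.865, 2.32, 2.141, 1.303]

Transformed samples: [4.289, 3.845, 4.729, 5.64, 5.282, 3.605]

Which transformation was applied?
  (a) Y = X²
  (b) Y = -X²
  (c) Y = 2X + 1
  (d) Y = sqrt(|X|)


Checking option (c) Y = 2X + 1:
  X = 1.645 -> Y = 4.289 ✓
  X = 1.422 -> Y = 3.845 ✓
  X = 1.865 -> Y = 4.729 ✓
All samples match this transformation.

(c) 2X + 1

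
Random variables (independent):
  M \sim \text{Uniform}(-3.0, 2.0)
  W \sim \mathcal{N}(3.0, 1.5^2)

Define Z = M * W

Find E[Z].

For independent RVs: E[XY] = E[X]*E[Y]
E[M] = -0.5
E[W] = 3
E[Z] = -0.5 * 3 = -1.5

-1.5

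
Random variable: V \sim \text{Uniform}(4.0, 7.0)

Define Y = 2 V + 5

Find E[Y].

For Y = 2V + 5:
E[Y] = 2 * E[V] + 5
E[V] = (4 + 7)/2 = 5.5
E[Y] = 2 * 5.5 + 5 = 16

16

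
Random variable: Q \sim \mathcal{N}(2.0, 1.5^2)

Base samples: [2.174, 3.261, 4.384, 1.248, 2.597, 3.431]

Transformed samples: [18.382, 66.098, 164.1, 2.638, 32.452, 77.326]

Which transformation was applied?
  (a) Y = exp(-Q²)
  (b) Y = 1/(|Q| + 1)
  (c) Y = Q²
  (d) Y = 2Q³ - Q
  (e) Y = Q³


Checking option (d) Y = 2Q³ - Q:
  Q = 2.174 -> Y = 18.382 ✓
  Q = 3.261 -> Y = 66.098 ✓
  Q = 4.384 -> Y = 164.1 ✓
All samples match this transformation.

(d) 2Q³ - Q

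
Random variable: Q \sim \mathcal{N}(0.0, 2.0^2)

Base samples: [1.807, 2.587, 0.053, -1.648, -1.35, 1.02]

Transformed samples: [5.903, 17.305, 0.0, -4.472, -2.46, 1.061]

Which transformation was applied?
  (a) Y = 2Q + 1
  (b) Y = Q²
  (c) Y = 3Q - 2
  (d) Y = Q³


Checking option (d) Y = Q³:
  Q = 1.807 -> Y = 5.903 ✓
  Q = 2.587 -> Y = 17.305 ✓
  Q = 0.053 -> Y = 0.0 ✓
All samples match this transformation.

(d) Q³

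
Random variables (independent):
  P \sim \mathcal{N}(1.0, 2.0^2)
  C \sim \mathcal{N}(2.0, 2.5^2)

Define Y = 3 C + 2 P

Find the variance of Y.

For independent RVs: Var(aX + bY) = a²Var(X) + b²Var(Y)
Var(P) = 4
Var(C) = 6.25
Var(Y) = 2²*4 + 3²*6.25
= 4*4 + 9*6.25 = 72.25

72.25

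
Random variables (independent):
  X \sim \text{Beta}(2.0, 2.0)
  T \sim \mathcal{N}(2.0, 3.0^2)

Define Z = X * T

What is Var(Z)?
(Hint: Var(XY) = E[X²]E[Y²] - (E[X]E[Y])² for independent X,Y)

Var(XY) = E[X²]E[Y²] - (E[X]E[Y])²
E[X] = 0.5, Var(X) = 0.05
E[T] = 2, Var(T) = 9
E[X²] = 0.05 + 0.5² = 0.3
E[T²] = 9 + 2² = 13
Var(Z) = 0.3*13 - (0.5*2)²
= 3.9 - 1 = 2.9

2.9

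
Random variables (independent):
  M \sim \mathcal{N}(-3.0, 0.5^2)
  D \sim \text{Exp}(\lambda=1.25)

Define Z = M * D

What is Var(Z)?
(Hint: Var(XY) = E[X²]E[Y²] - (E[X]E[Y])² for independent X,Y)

Var(XY) = E[X²]E[Y²] - (E[X]E[Y])²
E[M] = -3, Var(M) = 0.25
E[D] = 0.8, Var(D) = 0.64
E[M²] = 0.25 + (-3)² = 9.25
E[D²] = 0.64 + 0.8² = 1.28
Var(Z) = 9.25*1.28 - (-3*0.8)²
= 11.84 - 5.76 = 6.08

6.08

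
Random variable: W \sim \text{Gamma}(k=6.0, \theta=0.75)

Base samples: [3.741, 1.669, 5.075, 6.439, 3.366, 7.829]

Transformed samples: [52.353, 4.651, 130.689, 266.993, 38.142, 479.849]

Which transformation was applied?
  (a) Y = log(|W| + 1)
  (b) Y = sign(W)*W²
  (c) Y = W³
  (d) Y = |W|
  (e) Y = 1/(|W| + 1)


Checking option (c) Y = W³:
  W = 3.741 -> Y = 52.353 ✓
  W = 1.669 -> Y = 4.651 ✓
  W = 5.075 -> Y = 130.689 ✓
All samples match this transformation.

(c) W³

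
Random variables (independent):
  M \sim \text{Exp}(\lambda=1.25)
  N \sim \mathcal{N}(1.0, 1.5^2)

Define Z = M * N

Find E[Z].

For independent RVs: E[XY] = E[X]*E[Y]
E[M] = 0.8
E[N] = 1
E[Z] = 0.8 * 1 = 0.8

0.8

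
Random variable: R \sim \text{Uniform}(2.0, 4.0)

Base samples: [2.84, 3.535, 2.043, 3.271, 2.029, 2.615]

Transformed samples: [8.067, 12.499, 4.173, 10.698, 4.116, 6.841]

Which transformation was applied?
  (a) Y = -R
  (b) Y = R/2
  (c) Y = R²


Checking option (c) Y = R²:
  R = 2.84 -> Y = 8.067 ✓
  R = 3.535 -> Y = 12.499 ✓
  R = 2.043 -> Y = 4.173 ✓
All samples match this transformation.

(c) R²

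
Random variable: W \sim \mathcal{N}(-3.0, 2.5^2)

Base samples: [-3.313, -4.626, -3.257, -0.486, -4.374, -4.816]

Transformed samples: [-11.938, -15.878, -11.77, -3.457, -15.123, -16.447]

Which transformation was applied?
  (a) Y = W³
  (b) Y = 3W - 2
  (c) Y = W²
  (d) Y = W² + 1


Checking option (b) Y = 3W - 2:
  W = -3.313 -> Y = -11.938 ✓
  W = -4.626 -> Y = -15.878 ✓
  W = -3.257 -> Y = -11.77 ✓
All samples match this transformation.

(b) 3W - 2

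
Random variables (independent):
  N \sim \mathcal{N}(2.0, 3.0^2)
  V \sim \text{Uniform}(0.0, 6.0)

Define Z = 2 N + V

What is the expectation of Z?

E[Z] = 2*E[N] + 1*E[V]
E[N] = 2
E[V] = 3
E[Z] = 2*2 + 1*3 = 7

7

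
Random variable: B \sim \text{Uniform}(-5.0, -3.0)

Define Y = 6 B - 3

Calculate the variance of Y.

For Y = aB + b: Var(Y) = a² * Var(B)
Var(B) = (-3 + 5)^2/12 = 0.33333333
Var(Y) = 6² * 0.33333333 = 36 * 0.33333333 = 12

12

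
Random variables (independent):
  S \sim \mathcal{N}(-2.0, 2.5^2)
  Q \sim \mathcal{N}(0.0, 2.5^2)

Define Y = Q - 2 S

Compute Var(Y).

For independent RVs: Var(aX + bY) = a²Var(X) + b²Var(Y)
Var(S) = 6.25
Var(Q) = 6.25
Var(Y) = (-2)²*6.25 + 1²*6.25
= 4*6.25 + 1*6.25 = 31.25

31.25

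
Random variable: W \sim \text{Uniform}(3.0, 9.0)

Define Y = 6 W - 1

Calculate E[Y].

For Y = 6W - 1:
E[Y] = 6 * E[W] - 1
E[W] = (3 + 9)/2 = 6
E[Y] = 6 * 6 - 1 = 35

35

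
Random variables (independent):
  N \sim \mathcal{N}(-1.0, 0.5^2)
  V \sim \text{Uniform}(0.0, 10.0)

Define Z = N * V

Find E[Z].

For independent RVs: E[XY] = E[X]*E[Y]
E[N] = -1
E[V] = 5
E[Z] = -1 * 5 = -5

-5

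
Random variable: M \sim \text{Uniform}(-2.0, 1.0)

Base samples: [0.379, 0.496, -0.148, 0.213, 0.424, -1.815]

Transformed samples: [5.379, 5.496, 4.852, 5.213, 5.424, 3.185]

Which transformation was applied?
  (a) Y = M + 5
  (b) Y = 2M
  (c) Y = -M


Checking option (a) Y = M + 5:
  M = 0.379 -> Y = 5.379 ✓
  M = 0.496 -> Y = 5.496 ✓
  M = -0.148 -> Y = 4.852 ✓
All samples match this transformation.

(a) M + 5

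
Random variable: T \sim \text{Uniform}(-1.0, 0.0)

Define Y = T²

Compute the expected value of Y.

E[T²] = Var(T) + (E[T])² = 0.083333333 + 0.25 = 0.33333333

0.33333333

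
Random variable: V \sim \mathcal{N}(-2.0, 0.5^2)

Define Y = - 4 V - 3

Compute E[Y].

For Y = -4V - 3:
E[Y] = -4 * E[V] - 3
E[V] = -2.0 = -2
E[Y] = -4 * (-2) - 3 = 5

5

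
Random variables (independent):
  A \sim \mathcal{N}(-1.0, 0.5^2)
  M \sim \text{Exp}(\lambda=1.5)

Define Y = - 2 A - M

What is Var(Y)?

For independent RVs: Var(aX + bY) = a²Var(X) + b²Var(Y)
Var(A) = 0.25
Var(M) = 0.44444444
Var(Y) = (-2)²*0.25 + (-1)²*0.44444444
= 4*0.25 + 1*0.44444444 = 1.4444444

1.4444444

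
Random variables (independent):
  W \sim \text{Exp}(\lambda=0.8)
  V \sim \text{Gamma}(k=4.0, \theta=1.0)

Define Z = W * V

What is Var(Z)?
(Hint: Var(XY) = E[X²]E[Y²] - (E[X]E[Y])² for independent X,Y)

Var(XY) = E[X²]E[Y²] - (E[X]E[Y])²
E[W] = 1.25, Var(W) = 1.5625
E[V] = 4, Var(V) = 4
E[W²] = 1.5625 + 1.25² = 3.125
E[V²] = 4 + 4² = 20
Var(Z) = 3.125*20 - (1.25*4)²
= 62.5 - 25 = 37.5

37.5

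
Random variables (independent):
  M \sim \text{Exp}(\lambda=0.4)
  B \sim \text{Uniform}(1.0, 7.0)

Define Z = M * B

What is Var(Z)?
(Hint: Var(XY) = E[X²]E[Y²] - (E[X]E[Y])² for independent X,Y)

Var(XY) = E[X²]E[Y²] - (E[X]E[Y])²
E[M] = 2.5, Var(M) = 6.25
E[B] = 4, Var(B) = 3
E[M²] = 6.25 + 2.5² = 12.5
E[B²] = 3 + 4² = 19
Var(Z) = 12.5*19 - (2.5*4)²
= 237.5 - 100 = 137.5

137.5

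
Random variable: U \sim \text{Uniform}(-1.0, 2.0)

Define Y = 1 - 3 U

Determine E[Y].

For Y = -3U + 1:
E[Y] = -3 * E[U] + 1
E[U] = (-1 + 2)/2 = 0.5
E[Y] = -3 * 0.5 + 1 = -0.5

-0.5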